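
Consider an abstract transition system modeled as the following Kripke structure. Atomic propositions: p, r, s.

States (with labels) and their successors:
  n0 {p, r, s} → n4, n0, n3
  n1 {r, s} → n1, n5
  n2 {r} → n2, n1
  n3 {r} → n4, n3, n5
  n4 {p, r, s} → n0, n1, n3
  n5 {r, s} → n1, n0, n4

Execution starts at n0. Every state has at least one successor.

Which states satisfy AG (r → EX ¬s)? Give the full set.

States satisfying r → EX ¬s: {n0, n2, n3, n4}.
States satisfying AG (r → EX ¬s): ∅.

none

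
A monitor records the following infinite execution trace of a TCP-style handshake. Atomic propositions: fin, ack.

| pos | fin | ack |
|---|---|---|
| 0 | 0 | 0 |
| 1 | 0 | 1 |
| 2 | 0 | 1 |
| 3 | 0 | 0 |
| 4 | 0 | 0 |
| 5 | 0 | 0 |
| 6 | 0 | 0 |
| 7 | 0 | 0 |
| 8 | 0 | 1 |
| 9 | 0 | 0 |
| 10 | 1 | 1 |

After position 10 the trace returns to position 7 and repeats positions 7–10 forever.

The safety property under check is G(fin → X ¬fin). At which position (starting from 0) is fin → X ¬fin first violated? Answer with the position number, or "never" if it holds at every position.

fin → X ¬fin holds at every position 0..10, and those are all the positions the trace ever visits, so the invariant G(fin → X ¬fin) is never violated.

never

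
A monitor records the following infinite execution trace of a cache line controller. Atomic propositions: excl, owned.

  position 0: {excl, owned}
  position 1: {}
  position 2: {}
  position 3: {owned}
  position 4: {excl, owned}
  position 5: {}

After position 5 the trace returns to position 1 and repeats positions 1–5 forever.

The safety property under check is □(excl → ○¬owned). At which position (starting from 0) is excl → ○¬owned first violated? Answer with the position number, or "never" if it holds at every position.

never

excl → ○¬owned holds at every position 0..5, and those are all the positions the trace ever visits, so the invariant □(excl → ○¬owned) is never violated.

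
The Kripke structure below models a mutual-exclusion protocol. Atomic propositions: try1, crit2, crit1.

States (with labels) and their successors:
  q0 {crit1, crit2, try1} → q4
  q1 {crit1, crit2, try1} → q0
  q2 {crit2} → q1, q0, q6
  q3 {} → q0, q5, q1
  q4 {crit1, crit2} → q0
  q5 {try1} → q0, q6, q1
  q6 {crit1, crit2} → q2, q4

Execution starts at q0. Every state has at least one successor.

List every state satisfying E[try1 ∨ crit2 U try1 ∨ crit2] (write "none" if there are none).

States satisfying try1 ∨ crit2: {q0, q1, q2, q4, q5, q6}.
States satisfying E[try1 ∨ crit2 U try1 ∨ crit2]: {q0, q1, q2, q4, q5, q6}.

{q0, q1, q2, q4, q5, q6}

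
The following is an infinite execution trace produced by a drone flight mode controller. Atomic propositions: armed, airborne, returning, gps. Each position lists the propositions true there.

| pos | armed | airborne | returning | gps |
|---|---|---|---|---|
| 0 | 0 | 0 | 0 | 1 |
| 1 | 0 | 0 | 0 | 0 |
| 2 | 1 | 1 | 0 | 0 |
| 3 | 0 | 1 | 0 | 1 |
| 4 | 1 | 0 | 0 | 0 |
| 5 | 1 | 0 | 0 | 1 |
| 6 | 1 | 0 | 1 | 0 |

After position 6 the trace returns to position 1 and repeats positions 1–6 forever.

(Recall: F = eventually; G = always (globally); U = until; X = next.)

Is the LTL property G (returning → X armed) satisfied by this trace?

Does not hold

returning → X armed must hold at every position from 0 onward. It fails at position 6, so G (returning → X armed) is false.
Positions where returning holds: 6.
Check X armed at each: 6→fails.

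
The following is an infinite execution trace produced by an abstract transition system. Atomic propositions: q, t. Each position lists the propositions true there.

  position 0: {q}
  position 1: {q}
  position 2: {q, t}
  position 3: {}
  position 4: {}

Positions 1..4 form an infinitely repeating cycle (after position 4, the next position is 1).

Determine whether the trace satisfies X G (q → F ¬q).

Holds

The position after 0 is 1; G (q → F ¬q) is true there.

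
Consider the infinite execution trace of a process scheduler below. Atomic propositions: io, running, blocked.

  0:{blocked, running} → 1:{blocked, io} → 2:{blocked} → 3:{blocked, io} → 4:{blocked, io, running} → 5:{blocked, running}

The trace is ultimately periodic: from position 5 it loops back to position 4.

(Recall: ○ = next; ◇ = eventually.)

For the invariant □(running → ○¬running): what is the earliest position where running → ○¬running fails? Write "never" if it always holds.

Check running → ○¬running at each position in order: 0 ✓, 1 ✓, 2 ✓, 3 ✓.
At position 4 the labels are {blocked, io, running} and the next position 5 has {blocked, running}, so running → ○¬running is false there. This is the first violation.

4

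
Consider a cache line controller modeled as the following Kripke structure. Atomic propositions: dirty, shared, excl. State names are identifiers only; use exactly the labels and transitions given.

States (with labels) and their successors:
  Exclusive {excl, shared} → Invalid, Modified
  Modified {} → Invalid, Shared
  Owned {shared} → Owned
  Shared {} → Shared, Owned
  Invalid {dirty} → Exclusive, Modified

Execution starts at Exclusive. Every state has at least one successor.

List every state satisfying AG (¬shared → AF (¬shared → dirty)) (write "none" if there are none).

States satisfying ¬shared → AF (¬shared → dirty): {Exclusive, Owned, Invalid}.
States satisfying AG (¬shared → AF (¬shared → dirty)): {Owned}.

{Owned}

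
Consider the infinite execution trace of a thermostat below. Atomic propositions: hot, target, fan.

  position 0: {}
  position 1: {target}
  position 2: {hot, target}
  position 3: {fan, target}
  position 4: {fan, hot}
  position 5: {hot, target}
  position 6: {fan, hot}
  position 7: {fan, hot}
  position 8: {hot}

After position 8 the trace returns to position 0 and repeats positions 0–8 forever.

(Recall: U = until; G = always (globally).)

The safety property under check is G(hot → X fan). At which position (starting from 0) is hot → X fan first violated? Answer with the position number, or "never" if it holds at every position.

Check hot → X fan at each position in order: 0 ✓, 1 ✓, 2 ✓, 3 ✓.
At position 4 the labels are {fan, hot} and the next position 5 has {hot, target}, so hot → X fan is false there. This is the first violation.

4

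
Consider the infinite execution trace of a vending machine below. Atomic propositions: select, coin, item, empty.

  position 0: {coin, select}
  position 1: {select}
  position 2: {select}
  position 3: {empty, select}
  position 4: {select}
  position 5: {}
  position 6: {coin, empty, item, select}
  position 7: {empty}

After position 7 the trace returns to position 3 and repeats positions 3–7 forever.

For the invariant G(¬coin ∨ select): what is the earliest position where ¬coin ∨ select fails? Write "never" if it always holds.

never

¬coin ∨ select holds at every position 0..7, and those are all the positions the trace ever visits, so the invariant G(¬coin ∨ select) is never violated.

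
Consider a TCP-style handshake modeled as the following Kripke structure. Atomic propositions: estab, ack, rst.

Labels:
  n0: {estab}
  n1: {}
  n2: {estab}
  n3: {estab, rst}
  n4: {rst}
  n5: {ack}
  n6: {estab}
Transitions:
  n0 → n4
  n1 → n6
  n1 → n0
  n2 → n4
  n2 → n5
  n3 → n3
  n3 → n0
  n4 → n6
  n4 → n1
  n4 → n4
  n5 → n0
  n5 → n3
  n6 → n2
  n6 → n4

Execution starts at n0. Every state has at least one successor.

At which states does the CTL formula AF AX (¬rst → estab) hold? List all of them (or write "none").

{n0, n1, n3, n5, n6}

States satisfying AX (¬rst → estab): {n0, n1, n3, n5, n6}.
States satisfying AF AX (¬rst → estab): {n0, n1, n3, n5, n6}.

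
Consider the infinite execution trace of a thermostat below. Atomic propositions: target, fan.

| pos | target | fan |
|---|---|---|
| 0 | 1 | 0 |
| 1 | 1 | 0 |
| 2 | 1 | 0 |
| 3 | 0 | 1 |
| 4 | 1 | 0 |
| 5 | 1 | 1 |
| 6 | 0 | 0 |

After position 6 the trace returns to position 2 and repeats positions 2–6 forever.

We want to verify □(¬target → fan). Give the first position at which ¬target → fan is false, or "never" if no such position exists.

6

Check ¬target → fan at each position in order: 0 ✓, 1 ✓, 2 ✓, 3 ✓, 4 ✓, 5 ✓.
At position 6 the labels are {}, so ¬target → fan is false there. This is the first violation.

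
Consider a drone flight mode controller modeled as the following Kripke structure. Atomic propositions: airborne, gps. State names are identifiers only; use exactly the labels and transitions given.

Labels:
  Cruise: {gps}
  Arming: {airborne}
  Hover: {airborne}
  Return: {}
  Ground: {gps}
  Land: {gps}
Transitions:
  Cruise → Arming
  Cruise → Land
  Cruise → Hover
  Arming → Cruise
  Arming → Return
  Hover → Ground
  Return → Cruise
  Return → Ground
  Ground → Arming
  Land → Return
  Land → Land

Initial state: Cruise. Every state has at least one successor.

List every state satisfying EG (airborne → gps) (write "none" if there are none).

States satisfying airborne → gps: {Cruise, Return, Ground, Land}.
States satisfying EG (airborne → gps): {Cruise, Return, Land}.

{Cruise, Return, Land}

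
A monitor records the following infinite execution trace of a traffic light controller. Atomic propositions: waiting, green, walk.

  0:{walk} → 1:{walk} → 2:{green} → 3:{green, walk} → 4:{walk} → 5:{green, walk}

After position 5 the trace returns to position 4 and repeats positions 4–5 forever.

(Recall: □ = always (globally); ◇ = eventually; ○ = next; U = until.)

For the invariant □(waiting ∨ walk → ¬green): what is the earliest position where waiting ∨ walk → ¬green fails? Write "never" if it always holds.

3

Check waiting ∨ walk → ¬green at each position in order: 0 ✓, 1 ✓, 2 ✓.
At position 3 the labels are {green, walk}, so waiting ∨ walk → ¬green is false there. This is the first violation.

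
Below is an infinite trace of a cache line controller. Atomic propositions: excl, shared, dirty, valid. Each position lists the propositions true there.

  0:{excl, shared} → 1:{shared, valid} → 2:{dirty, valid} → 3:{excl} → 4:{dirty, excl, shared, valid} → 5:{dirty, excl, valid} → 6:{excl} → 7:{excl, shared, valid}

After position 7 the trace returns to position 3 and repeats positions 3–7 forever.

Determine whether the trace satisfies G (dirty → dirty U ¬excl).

Violated

dirty → dirty U ¬excl must hold at every position from 0 onward. It fails at position 4, so G (dirty → dirty U ¬excl) is false.
Positions where dirty holds: 2, 4, 5.
Check dirty U ¬excl at each: 2→ok, 4→fails, 5→fails.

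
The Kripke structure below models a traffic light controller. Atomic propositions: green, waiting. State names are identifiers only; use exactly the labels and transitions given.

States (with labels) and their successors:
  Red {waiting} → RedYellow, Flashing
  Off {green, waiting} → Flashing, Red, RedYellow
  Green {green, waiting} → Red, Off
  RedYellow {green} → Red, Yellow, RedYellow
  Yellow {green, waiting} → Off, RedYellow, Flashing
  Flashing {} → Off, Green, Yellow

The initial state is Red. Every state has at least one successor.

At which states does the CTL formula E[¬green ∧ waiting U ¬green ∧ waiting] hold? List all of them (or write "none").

{Red}

States satisfying ¬green ∧ waiting: {Red}.
States satisfying E[¬green ∧ waiting U ¬green ∧ waiting]: {Red}.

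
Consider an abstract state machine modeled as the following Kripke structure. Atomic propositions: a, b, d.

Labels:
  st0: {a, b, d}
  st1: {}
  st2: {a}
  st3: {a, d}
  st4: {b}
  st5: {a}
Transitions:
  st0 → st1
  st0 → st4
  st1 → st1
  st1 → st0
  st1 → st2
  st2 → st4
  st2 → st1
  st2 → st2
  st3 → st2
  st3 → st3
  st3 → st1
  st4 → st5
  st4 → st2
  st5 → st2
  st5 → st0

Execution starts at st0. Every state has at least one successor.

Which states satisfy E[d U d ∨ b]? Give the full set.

States satisfying d: {st0, st3}.
States satisfying d ∨ b: {st0, st3, st4}.
States satisfying E[d U d ∨ b]: {st0, st3, st4}.

{st0, st3, st4}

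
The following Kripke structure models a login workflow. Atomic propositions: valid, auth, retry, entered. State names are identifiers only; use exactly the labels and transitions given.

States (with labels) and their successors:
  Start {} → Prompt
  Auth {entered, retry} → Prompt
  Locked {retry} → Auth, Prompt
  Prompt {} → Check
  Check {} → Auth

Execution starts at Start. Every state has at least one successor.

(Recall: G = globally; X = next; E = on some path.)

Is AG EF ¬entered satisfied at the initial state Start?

States satisfying EF ¬entered: {Start, Auth, Locked, Prompt, Check}.
States satisfying AG EF ¬entered: {Start, Auth, Locked, Prompt, Check}.
Every state reachable from Start satisfies EF ¬entered.
Start ∈ Sat(AG EF ¬entered).

Yes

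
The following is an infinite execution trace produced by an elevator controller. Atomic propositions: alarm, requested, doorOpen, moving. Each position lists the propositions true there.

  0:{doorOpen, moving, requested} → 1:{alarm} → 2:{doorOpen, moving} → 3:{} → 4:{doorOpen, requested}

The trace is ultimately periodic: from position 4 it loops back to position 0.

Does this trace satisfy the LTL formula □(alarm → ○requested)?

alarm → ○requested must hold at every position from 0 onward. It fails at position 1, so □(alarm → ○requested) is false.
Positions where alarm holds: 1.
Check ○requested at each: 1→fails.

Violated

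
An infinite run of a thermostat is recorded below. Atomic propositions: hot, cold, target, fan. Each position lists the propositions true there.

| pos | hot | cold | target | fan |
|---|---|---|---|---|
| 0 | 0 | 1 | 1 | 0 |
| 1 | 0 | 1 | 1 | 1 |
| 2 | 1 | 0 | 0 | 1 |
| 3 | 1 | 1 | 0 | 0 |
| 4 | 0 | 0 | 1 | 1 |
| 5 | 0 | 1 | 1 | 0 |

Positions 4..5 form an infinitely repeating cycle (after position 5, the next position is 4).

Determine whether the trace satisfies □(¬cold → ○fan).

¬cold → ○fan must hold at every position from 0 onward. It fails at position 2, so □(¬cold → ○fan) is false.
Positions where ¬cold holds: 2, 4.
Check ○fan at each: 2→fails, 4→fails.

No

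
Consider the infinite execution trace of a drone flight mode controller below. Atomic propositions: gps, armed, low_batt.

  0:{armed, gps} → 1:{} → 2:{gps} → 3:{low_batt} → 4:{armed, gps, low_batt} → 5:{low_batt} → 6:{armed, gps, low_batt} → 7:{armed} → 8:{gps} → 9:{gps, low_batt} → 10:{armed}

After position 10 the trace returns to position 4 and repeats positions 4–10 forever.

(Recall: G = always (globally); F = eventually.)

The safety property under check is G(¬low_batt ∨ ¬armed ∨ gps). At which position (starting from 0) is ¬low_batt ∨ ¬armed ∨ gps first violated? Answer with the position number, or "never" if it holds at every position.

never

¬low_batt ∨ ¬armed ∨ gps holds at every position 0..10, and those are all the positions the trace ever visits, so the invariant G(¬low_batt ∨ ¬armed ∨ gps) is never violated.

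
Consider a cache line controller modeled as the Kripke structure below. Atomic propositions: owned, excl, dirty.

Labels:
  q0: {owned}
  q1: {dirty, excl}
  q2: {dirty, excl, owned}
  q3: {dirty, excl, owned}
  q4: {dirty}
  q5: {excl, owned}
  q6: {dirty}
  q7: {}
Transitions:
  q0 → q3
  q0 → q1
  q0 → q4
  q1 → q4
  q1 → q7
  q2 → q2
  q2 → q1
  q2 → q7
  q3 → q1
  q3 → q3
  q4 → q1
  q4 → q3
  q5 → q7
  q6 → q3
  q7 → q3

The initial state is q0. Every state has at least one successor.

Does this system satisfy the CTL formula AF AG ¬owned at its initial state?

Does not hold

States satisfying AG ¬owned: ∅.
States satisfying AF AG ¬owned: ∅.
There is a path from q0 along which AG ¬owned never holds.
q0 ∉ Sat(AF AG ¬owned).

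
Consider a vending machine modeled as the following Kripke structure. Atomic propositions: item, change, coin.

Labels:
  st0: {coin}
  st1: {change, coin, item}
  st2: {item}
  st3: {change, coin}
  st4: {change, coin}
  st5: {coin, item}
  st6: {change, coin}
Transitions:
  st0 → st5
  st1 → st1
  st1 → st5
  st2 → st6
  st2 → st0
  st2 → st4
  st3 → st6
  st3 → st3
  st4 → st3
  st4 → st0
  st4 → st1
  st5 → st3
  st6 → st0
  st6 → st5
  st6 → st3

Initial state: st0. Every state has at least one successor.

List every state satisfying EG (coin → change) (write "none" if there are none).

{st1, st2, st3, st4, st6}

States satisfying coin → change: {st1, st2, st3, st4, st6}.
States satisfying EG (coin → change): {st1, st2, st3, st4, st6}.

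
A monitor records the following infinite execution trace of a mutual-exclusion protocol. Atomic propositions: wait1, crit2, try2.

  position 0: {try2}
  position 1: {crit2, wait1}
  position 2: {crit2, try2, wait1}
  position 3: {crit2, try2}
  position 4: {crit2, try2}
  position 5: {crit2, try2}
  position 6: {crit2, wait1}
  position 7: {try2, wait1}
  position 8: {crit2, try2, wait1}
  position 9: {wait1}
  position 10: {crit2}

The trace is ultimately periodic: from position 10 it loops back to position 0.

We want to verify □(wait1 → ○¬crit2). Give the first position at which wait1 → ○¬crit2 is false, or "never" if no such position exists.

Check wait1 → ○¬crit2 at each position in order: 0 ✓.
At position 1 the labels are {crit2, wait1} and the next position 2 has {crit2, try2, wait1}, so wait1 → ○¬crit2 is false there. This is the first violation.

1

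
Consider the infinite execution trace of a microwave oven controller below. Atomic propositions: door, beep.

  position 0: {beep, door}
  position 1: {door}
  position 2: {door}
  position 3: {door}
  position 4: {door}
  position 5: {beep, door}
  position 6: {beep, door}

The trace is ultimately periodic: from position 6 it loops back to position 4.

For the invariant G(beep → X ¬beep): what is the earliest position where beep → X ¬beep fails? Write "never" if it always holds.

5

Check beep → X ¬beep at each position in order: 0 ✓, 1 ✓, 2 ✓, 3 ✓, 4 ✓.
At position 5 the labels are {beep, door} and the next position 6 has {beep, door}, so beep → X ¬beep is false there. This is the first violation.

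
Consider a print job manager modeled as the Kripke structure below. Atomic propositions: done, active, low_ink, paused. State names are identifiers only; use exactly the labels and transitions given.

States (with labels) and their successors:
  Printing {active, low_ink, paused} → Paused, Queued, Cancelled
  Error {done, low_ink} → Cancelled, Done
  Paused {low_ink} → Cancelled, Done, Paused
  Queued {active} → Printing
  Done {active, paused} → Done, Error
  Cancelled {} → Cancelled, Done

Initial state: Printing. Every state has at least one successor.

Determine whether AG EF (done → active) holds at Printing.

States satisfying EF (done → active): {Printing, Error, Paused, Queued, Done, Cancelled}.
States satisfying AG EF (done → active): {Printing, Error, Paused, Queued, Done, Cancelled}.
Every state reachable from Printing satisfies EF (done → active).
Printing ∈ Sat(AG EF (done → active)).

Yes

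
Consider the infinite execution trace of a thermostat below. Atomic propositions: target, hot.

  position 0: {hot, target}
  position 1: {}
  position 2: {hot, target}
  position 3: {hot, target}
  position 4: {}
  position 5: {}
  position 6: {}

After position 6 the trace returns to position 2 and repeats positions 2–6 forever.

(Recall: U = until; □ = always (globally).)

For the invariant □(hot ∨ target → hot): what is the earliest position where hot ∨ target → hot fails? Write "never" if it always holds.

hot ∨ target → hot holds at every position 0..6, and those are all the positions the trace ever visits, so the invariant □(hot ∨ target → hot) is never violated.

never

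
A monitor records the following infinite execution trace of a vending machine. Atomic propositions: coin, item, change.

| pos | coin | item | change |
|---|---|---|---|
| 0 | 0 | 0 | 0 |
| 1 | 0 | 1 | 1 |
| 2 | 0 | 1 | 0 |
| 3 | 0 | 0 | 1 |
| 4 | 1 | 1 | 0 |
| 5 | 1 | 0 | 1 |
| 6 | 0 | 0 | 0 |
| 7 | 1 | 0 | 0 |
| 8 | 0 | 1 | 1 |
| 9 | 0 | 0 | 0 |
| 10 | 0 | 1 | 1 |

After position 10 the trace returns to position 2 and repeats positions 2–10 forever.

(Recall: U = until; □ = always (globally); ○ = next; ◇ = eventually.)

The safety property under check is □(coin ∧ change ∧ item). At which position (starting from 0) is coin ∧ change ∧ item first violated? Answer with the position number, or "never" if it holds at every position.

0

At position 0 the labels are {}, so coin ∧ change ∧ item is false there. This is the first violation.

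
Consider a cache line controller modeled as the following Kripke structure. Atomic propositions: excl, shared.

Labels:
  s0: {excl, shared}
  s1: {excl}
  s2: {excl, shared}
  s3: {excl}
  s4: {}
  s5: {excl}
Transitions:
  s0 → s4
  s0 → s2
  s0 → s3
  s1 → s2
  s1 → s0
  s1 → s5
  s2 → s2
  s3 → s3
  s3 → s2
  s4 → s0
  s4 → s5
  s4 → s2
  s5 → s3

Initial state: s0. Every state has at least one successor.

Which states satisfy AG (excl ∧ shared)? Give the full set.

States satisfying excl ∧ shared: {s0, s2}.
States satisfying AG (excl ∧ shared): {s2}.

{s2}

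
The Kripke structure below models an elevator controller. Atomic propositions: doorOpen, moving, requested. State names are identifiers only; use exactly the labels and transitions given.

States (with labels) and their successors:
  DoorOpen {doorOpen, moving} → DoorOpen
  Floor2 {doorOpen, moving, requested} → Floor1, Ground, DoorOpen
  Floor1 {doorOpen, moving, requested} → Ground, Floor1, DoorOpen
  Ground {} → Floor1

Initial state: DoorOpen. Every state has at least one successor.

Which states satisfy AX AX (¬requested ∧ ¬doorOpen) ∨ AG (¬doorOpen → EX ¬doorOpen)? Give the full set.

States satisfying AX (¬requested ∧ ¬doorOpen): ∅.
States satisfying AX AX (¬requested ∧ ¬doorOpen): ∅.
States satisfying ¬doorOpen → EX ¬doorOpen: {DoorOpen, Floor2, Floor1}.
States satisfying AG (¬doorOpen → EX ¬doorOpen): {DoorOpen}.
States satisfying AX AX (¬requested ∧ ¬doorOpen) ∨ AG (¬doorOpen → EX ¬doorOpen): {DoorOpen}.

{DoorOpen}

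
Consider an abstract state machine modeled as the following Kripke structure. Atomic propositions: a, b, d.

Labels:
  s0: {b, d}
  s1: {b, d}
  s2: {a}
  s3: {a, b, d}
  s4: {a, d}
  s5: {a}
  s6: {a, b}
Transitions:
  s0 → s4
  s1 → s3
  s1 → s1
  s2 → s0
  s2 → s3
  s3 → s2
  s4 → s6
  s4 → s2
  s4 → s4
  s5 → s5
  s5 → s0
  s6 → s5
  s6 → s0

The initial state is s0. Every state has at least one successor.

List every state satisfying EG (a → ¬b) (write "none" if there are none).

States satisfying a → ¬b: {s0, s1, s2, s4, s5}.
States satisfying EG (a → ¬b): {s0, s1, s2, s4, s5}.

{s0, s1, s2, s4, s5}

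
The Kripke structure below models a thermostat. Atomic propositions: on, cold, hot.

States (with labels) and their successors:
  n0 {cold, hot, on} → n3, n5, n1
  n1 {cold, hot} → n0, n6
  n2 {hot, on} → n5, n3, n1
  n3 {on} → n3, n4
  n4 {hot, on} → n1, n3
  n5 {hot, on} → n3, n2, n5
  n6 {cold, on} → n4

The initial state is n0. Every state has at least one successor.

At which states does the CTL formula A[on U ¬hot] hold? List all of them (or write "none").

{n3, n6}

States satisfying on: {n0, n2, n3, n4, n5, n6}.
States satisfying ¬hot: {n3, n6}.
States satisfying A[on U ¬hot]: {n3, n6}.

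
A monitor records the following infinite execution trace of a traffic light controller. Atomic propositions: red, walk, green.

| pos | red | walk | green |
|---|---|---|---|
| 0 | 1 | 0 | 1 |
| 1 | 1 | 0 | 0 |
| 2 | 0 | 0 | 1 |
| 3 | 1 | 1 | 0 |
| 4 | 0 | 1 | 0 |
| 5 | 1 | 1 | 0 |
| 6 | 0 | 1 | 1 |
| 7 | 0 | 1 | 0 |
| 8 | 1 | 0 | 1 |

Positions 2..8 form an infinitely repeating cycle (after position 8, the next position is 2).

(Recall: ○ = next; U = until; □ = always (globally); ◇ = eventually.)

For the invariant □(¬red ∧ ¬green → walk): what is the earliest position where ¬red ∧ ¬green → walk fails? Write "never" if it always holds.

¬red ∧ ¬green → walk holds at every position 0..8, and those are all the positions the trace ever visits, so the invariant □(¬red ∧ ¬green → walk) is never violated.

never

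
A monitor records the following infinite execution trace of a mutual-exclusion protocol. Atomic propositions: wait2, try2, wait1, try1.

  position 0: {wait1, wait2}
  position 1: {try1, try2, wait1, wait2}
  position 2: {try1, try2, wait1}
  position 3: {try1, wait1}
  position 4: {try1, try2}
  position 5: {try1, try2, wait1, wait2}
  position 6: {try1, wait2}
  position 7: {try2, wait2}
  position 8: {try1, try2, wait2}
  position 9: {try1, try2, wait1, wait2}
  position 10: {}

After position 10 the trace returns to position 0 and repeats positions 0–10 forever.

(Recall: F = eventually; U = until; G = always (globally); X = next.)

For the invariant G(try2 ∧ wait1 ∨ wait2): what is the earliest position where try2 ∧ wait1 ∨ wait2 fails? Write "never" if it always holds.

3

Check try2 ∧ wait1 ∨ wait2 at each position in order: 0 ✓, 1 ✓, 2 ✓.
At position 3 the labels are {try1, wait1}, so try2 ∧ wait1 ∨ wait2 is false there. This is the first violation.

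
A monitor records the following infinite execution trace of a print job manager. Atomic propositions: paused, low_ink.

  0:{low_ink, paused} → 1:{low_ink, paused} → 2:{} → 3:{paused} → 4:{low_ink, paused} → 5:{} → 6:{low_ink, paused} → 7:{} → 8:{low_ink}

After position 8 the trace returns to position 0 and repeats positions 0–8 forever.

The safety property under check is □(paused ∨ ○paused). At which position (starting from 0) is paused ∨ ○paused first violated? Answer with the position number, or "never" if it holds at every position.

Check paused ∨ ○paused at each position in order: 0 ✓, 1 ✓, 2 ✓, 3 ✓, 4 ✓, 5 ✓, 6 ✓.
At position 7 the labels are {} and the next position 8 has {low_ink}, so paused ∨ ○paused is false there. This is the first violation.

7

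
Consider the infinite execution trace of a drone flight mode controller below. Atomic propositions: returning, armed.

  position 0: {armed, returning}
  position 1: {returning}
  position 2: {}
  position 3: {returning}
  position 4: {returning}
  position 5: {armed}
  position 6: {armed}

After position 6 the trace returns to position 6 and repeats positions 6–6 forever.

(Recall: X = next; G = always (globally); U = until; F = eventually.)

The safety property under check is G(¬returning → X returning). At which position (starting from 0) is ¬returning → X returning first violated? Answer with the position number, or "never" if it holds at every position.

5

Check ¬returning → X returning at each position in order: 0 ✓, 1 ✓, 2 ✓, 3 ✓, 4 ✓.
At position 5 the labels are {armed} and the next position 6 has {armed}, so ¬returning → X returning is false there. This is the first violation.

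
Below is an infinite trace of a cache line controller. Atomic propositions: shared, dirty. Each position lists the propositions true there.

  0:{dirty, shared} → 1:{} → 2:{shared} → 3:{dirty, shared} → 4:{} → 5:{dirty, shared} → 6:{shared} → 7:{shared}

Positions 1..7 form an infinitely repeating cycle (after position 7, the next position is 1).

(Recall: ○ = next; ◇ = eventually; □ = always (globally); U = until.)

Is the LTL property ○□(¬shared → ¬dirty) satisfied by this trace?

Yes

The position after 0 is 1; □(¬shared → ¬dirty) is true there.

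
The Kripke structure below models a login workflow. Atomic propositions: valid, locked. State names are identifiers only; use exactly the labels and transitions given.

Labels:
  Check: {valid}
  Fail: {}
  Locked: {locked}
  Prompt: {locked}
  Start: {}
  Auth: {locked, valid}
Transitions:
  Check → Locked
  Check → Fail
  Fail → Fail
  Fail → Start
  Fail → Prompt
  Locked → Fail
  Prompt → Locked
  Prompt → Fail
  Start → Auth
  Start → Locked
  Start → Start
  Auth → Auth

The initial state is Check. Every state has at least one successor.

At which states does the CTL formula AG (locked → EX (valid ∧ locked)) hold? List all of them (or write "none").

States satisfying locked → EX (valid ∧ locked): {Check, Fail, Start, Auth}.
States satisfying AG (locked → EX (valid ∧ locked)): {Auth}.

{Auth}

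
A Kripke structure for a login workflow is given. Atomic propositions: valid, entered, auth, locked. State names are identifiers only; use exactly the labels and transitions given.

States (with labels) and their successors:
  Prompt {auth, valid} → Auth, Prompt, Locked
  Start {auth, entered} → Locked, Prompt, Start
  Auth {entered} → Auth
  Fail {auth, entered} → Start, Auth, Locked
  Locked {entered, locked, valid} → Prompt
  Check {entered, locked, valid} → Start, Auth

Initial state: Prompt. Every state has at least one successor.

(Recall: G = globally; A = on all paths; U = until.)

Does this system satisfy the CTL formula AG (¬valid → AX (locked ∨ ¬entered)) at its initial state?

States satisfying ¬valid → AX (locked ∨ ¬entered): {Prompt, Locked, Check}.
States satisfying AG (¬valid → AX (locked ∨ ¬entered)): ∅.
Auth is reachable from Prompt and violates ¬valid → AX (locked ∨ ¬entered), so AG fails at Prompt.
Prompt ∉ Sat(AG (¬valid → AX (locked ∨ ¬entered))).

Does not hold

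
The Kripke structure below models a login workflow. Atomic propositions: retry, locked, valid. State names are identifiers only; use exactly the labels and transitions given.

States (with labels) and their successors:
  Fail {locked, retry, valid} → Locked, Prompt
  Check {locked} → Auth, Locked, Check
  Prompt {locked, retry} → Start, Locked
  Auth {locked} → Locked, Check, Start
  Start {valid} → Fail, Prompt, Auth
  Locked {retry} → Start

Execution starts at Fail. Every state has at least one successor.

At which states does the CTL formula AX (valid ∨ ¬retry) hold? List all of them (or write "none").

{Locked}

States satisfying valid ∨ ¬retry: {Fail, Check, Auth, Start}.
States satisfying AX (valid ∨ ¬retry): {Locked}.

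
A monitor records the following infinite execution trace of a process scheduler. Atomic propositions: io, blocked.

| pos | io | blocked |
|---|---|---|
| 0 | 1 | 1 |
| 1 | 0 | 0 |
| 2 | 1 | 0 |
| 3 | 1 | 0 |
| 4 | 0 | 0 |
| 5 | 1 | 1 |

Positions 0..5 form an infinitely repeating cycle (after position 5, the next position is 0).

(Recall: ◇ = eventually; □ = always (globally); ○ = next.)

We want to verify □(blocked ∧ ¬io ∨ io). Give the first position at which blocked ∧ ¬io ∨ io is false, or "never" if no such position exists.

Check blocked ∧ ¬io ∨ io at each position in order: 0 ✓.
At position 1 the labels are {}, so blocked ∧ ¬io ∨ io is false there. This is the first violation.

1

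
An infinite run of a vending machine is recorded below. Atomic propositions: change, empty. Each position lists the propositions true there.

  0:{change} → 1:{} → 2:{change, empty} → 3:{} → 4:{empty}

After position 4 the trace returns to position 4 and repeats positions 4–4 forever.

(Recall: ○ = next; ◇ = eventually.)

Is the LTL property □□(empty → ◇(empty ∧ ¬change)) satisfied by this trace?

Satisfied

□(empty → ◇(empty ∧ ¬change)) holds at every position 0..4, and those are all positions ever visited, so □□(empty → ◇(empty ∧ ¬change)) holds.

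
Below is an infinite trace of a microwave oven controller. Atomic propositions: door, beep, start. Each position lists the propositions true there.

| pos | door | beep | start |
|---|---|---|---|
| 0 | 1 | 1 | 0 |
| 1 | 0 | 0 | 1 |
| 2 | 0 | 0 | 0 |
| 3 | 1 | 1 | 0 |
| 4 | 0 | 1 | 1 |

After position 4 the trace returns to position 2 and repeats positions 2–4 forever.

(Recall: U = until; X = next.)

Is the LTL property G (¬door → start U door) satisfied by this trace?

Violated

¬door → start U door must hold at every position from 0 onward. It fails at position 1, so G (¬door → start U door) is false.
Positions where ¬door holds: 1, 2, 4.
Check start U door at each: 1→fails, 2→fails, 4→fails.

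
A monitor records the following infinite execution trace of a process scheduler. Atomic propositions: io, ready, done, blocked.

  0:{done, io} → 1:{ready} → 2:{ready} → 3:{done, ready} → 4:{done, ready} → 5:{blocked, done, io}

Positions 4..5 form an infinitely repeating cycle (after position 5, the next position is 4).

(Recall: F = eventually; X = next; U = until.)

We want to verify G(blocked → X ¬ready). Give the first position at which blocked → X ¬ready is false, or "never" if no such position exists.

Check blocked → X ¬ready at each position in order: 0 ✓, 1 ✓, 2 ✓, 3 ✓, 4 ✓.
At position 5 the labels are {blocked, done, io} and the next position 4 has {done, ready}, so blocked → X ¬ready is false there. This is the first violation.

5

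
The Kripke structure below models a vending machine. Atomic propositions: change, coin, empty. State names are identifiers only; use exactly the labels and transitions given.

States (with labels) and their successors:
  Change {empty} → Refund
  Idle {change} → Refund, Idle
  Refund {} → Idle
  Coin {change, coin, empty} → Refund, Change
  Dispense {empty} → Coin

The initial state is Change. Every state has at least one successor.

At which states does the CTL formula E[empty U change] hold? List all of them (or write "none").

{Idle, Coin, Dispense}

States satisfying empty: {Change, Coin, Dispense}.
States satisfying change: {Idle, Coin}.
States satisfying E[empty U change]: {Idle, Coin, Dispense}.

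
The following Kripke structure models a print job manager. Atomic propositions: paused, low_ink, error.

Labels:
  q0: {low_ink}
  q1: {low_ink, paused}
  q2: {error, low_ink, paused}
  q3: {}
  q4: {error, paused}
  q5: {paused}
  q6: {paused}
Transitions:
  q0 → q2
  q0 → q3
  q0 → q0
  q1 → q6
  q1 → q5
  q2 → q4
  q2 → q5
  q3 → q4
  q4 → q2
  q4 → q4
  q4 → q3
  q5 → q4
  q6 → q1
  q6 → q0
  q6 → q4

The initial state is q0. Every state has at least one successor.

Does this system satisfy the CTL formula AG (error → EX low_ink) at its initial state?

No

States satisfying error → EX low_ink: {q0, q1, q3, q4, q5, q6}.
States satisfying AG (error → EX low_ink): ∅.
q2 is reachable from q0 and violates error → EX low_ink, so AG fails at q0.
q0 ∉ Sat(AG (error → EX low_ink)).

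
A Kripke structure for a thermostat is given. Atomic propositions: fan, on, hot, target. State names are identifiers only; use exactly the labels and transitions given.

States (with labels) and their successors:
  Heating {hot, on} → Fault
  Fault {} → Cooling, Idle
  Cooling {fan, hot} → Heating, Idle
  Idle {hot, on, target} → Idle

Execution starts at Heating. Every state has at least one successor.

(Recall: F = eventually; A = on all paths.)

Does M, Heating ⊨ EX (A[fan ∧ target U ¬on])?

States satisfying A[fan ∧ target U ¬on]: {Fault, Cooling}.
States satisfying EX (A[fan ∧ target U ¬on]): {Heating, Fault}.
Heating ∈ Sat(EX (A[fan ∧ target U ¬on])).

Holds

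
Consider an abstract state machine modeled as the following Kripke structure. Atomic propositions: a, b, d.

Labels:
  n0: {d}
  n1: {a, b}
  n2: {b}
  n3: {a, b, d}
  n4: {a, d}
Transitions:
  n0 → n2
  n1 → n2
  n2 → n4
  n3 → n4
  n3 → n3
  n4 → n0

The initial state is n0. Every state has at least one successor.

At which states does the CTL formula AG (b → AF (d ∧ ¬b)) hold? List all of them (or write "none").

States satisfying b → AF (d ∧ ¬b): {n0, n1, n2, n4}.
States satisfying AG (b → AF (d ∧ ¬b)): {n0, n1, n2, n4}.

{n0, n1, n2, n4}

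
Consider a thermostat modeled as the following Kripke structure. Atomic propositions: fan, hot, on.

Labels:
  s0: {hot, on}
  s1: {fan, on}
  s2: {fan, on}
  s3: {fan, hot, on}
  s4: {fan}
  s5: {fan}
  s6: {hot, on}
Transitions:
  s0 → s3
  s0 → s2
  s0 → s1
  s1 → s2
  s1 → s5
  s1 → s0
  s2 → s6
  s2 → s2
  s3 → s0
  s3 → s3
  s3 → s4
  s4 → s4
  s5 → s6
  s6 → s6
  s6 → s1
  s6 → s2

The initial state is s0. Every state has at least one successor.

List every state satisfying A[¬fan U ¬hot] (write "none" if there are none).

States satisfying ¬fan: {s0, s6}.
States satisfying ¬hot: {s1, s2, s4, s5}.
States satisfying A[¬fan U ¬hot]: {s1, s2, s4, s5}.

{s1, s2, s4, s5}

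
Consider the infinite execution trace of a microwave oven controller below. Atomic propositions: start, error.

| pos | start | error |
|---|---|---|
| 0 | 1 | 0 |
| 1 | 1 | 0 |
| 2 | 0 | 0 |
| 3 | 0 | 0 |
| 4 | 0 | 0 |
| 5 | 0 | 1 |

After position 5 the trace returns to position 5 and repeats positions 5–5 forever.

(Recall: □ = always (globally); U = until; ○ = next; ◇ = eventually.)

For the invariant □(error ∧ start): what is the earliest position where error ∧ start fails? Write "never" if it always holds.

At position 0 the labels are {start}, so error ∧ start is false there. This is the first violation.

0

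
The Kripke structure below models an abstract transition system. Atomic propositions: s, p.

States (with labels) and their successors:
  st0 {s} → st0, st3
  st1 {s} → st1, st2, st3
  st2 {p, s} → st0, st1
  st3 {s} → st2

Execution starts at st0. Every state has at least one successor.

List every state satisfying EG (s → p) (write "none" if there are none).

States satisfying s → p: {st2}.
States satisfying EG (s → p): ∅.

none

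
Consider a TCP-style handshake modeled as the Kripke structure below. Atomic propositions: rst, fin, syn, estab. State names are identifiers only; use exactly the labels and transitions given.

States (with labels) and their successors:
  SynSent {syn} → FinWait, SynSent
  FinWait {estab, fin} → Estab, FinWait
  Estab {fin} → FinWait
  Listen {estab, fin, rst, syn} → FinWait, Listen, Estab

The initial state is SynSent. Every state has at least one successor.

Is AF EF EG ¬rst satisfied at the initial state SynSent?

States satisfying EF EG ¬rst: {SynSent, FinWait, Estab, Listen}.
States satisfying AF EF EG ¬rst: {SynSent, FinWait, Estab, Listen}.
SynSent ∈ Sat(AF EF EG ¬rst).

Satisfied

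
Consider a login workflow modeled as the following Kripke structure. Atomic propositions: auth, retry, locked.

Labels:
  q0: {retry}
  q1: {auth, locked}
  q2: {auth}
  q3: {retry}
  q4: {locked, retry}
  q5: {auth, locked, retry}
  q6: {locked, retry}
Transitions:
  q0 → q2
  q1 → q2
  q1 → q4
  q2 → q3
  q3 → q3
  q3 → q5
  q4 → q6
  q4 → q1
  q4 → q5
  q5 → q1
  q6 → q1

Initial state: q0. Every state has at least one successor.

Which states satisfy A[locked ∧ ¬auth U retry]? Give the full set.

{q0, q3, q4, q5, q6}

States satisfying locked ∧ ¬auth: {q4, q6}.
States satisfying retry: {q0, q3, q4, q5, q6}.
States satisfying A[locked ∧ ¬auth U retry]: {q0, q3, q4, q5, q6}.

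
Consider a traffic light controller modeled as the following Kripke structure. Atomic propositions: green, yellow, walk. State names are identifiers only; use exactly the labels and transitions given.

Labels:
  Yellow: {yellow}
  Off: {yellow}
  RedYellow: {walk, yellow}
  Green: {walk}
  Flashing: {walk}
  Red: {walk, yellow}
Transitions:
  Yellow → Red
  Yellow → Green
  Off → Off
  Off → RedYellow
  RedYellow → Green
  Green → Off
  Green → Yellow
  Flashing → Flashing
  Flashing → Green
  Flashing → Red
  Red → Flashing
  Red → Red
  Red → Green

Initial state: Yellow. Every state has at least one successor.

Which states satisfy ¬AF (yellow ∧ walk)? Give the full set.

{Yellow, Off, Green, Flashing}

States satisfying yellow ∧ walk: {RedYellow, Red}.
States satisfying AF (yellow ∧ walk): {RedYellow, Red}.
States satisfying ¬AF (yellow ∧ walk): {Yellow, Off, Green, Flashing}.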